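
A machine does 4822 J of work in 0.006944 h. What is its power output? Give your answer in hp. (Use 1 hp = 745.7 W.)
Convert to SI: W = 4822.0 J, t = 24.9984 s
P = W/t = 4822.0/24.9984 = 192.892 W = 0.2587 hp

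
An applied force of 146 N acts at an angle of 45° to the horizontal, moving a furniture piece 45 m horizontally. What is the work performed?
W = F·d·cosθ = (146)(45)cos(45°) = 4646 J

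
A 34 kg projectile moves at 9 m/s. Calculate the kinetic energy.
KE = ½mv² = ½(34)(9)² = 1377.0 J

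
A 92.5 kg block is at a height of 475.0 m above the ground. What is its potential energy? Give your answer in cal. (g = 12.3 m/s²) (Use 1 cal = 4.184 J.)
PE = mgh = (92.5)(12.3)(475.0) = 540431 J = 129200 cal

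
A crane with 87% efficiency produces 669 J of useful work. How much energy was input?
W_in = W_out/η = 669/0.87 = 769.0 J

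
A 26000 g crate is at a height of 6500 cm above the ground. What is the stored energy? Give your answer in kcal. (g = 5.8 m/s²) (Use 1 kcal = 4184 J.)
Convert to SI: m = 26.0 kg, h = 65.0 m
PE = mgh = (26.0)(5.8)(65.0) = 9802.0 J = 2.343 kcal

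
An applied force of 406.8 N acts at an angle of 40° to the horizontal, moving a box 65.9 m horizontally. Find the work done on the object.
W = F·d·cosθ = (406.8)(65.9)cos(40°) = 20540 J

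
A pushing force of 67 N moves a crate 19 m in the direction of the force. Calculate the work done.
W = F·d = (67)(19) = 1273 J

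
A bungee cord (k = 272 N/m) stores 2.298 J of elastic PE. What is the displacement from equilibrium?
x = √(2·PE/k) = √(2·2.298/272) = 0.13 m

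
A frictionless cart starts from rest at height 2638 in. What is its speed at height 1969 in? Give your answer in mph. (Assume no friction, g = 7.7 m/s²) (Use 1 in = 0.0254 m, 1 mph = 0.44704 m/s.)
Convert to SI: h₁−h₂ = 16.9926 m
mgh₁ = mgh₂ + ½mv² ⇒ v = √(2g(h₁−h₂)) = √(2·7.7·16.9926) = 16.1767 m/s = 36.19 mph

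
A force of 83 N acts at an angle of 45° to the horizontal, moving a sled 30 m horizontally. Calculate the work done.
W = F·d·cosθ = (83)(30)cos(45°) = 1761 J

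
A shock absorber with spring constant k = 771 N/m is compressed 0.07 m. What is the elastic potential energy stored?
PE = ½kx² = ½(771)(0.07)² = 1.889 J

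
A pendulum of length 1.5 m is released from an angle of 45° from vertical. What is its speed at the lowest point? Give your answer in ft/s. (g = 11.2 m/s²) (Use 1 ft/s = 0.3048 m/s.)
h = L(1 − cosθ) = 1.5(1 − cos45°) = 0.43934 m
v = √(2gh) = √(2·11.2·0.43934) = 3.13707 m/s = 10.29 ft/s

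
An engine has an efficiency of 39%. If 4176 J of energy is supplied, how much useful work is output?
W_out = η·W_in = 0.39·4176 = 1628.64 J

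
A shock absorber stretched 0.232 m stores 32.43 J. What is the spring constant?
k = 2·PE/x² = 2·32.43/(0.232)² = 1205 N/m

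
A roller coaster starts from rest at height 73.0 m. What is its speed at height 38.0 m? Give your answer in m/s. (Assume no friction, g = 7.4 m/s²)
mgh₁ = mgh₂ + ½mv² ⇒ v = √(2g(h₁−h₂)) = √(2·7.4·35.0) = 22.76 m/s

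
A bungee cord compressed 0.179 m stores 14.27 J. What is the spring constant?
k = 2·PE/x² = 2·14.27/(0.179)² = 890.7 N/m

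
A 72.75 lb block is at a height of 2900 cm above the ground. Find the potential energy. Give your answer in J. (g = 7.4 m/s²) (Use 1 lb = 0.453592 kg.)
Convert to SI: m = 32.9988 kg, h = 29.0 m
PE = mgh = (32.9988)(7.4)(29.0) = 7082 J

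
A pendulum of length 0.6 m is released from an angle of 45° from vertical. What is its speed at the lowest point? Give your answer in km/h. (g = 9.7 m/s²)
h = L(1 − cosθ) = 0.6(1 − cos45°) = 0.175736 m
v = √(2gh) = √(2·9.7·0.175736) = 1.84642 m/s = 6.647 km/h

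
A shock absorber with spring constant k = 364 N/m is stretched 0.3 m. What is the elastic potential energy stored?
PE = ½kx² = ½(364)(0.3)² = 16.38 J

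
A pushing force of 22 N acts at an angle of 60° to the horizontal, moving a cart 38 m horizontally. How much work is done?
W = F·d·cosθ = (22)(38)cos(60°) = 418.0 J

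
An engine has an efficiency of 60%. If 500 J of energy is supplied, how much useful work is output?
W_out = η·W_in = 0.6·500 = 300.0 J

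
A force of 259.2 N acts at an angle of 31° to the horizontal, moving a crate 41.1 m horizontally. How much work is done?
W = F·d·cosθ = (259.2)(41.1)cos(31°) = 9132 J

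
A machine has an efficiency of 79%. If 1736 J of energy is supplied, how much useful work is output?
W_out = η·W_in = 0.79·1736 = 1371.44 J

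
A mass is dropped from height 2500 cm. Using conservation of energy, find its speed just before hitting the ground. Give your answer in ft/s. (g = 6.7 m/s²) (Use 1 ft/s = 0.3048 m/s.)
Convert to SI: h = 25.0 m
mgh = ½mv² ⇒ v = √(2gh) = √(2·6.7·25.0) = 18.303 m/s = 60.05 ft/s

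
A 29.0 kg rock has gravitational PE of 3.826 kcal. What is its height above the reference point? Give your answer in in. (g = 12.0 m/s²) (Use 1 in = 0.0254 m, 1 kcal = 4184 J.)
Convert to SI: m = 29.0 kg, PE = 16008.0 J
h = PE/(mg) = 16008.0/(29.0·12.0) = 46.0 m = 1811 in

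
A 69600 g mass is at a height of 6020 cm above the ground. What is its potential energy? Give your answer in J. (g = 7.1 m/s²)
Convert to SI: m = 69.6 kg, h = 60.2 m
PE = mgh = (69.6)(7.1)(60.2) = 29750 J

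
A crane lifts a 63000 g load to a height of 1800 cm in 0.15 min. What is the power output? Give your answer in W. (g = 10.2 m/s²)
Convert to SI: m = 63.0 kg, h = 18.0 m, t = 9.0 s
P = mgh/t = (63.0)(10.2)(18.0)/9.0 = 1285 W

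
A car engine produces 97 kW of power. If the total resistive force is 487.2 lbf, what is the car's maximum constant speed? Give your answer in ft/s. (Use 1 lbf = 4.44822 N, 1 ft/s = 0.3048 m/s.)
Convert to SI: F = 2167.17 N
P = Fv ⇒ v = P/F = 97000 W/2167.17 N = 44.7588 m/s = 146.8 ft/s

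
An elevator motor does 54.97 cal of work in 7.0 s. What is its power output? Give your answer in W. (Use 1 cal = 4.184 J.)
Convert to SI: W = 229.994 J, t = 7.0 s
P = W/t = 229.994/7.0 = 32.86 W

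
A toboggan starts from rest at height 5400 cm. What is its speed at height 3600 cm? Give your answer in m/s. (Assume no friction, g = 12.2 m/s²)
Convert to SI: h₁−h₂ = 18.0 m
mgh₁ = mgh₂ + ½mv² ⇒ v = √(2g(h₁−h₂)) = √(2·12.2·18.0) = 20.96 m/s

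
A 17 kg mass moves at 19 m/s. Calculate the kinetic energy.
KE = ½mv² = ½(17)(19)² = 3068.5 J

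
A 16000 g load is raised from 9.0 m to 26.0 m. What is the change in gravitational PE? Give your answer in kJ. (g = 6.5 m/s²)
Convert to SI: m = 16.0 kg, Δh = 17.0 m
ΔPE = mgΔh = (16.0)(6.5)(17.0) = 1768.0 J = 1.768 kJ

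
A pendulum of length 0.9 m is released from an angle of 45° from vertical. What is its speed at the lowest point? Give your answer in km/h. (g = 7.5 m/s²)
h = L(1 − cosθ) = 0.9(1 − cos45°) = 0.263604 m
v = √(2gh) = √(2·7.5·0.263604) = 1.98848 m/s = 7.159 km/h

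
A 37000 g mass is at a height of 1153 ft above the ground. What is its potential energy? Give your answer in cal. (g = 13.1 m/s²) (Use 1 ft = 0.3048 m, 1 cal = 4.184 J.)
Convert to SI: m = 37.0 kg, h = 351.434 m
PE = mgh = (37.0)(13.1)(351.434) = 170340 J = 40710 cal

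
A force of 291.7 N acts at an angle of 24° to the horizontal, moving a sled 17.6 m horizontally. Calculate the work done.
W = F·d·cosθ = (291.7)(17.6)cos(24°) = 4690 J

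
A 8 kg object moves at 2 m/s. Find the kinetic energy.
KE = ½mv² = ½(8)(2)² = 16.0 J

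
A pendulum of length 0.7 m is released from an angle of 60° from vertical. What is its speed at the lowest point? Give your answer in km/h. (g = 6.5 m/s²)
h = L(1 − cosθ) = 0.7(1 − cos60°) = 0.35 m
v = √(2gh) = √(2·6.5·0.35) = 2.13307 m/s = 7.679 km/h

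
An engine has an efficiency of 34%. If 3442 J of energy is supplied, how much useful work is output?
W_out = η·W_in = 0.34·3442 = 1170.28 J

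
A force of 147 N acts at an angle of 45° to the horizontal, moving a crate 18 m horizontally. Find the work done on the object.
W = F·d·cosθ = (147)(18)cos(45°) = 1871 J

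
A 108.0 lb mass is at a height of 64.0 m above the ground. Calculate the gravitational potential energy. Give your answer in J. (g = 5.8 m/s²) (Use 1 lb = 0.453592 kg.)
Convert to SI: m = 48.9879 kg, h = 64.0 m
PE = mgh = (48.9879)(5.8)(64.0) = 18180 J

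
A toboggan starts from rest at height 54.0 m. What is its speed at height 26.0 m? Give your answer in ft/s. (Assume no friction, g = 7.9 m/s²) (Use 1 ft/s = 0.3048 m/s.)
mgh₁ = mgh₂ + ½mv² ⇒ v = √(2g(h₁−h₂)) = √(2·7.9·28.0) = 21.0333 m/s = 69.01 ft/s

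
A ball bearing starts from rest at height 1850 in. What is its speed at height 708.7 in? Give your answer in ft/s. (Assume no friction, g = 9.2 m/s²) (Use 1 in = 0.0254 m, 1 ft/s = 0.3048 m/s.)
Convert to SI: h₁−h₂ = 28.989 m
mgh₁ = mgh₂ + ½mv² ⇒ v = √(2g(h₁−h₂)) = √(2·9.2·28.989) = 23.0954 m/s = 75.77 ft/s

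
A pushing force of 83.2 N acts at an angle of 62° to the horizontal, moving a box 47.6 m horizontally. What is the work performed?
W = F·d·cosθ = (83.2)(47.6)cos(62°) = 1859 J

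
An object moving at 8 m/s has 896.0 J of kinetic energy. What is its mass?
m = 2·KE/v² = 2·896.0/(8)² = 28.0 kg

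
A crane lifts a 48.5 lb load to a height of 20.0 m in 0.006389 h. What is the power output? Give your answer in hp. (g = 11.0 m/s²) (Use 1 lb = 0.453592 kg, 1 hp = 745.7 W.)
Convert to SI: m = 21.9992 kg, h = 20.0 m, t = 23.0004 s
P = mgh/t = (21.9992)(11.0)(20.0)/23.0004 = 210.424 W = 0.2822 hp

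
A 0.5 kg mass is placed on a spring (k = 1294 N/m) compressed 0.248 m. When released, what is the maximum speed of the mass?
½kx² = ½mv² ⇒ v = x√(k/m) = (0.248)√(1294/0.5) = 12.62 m/s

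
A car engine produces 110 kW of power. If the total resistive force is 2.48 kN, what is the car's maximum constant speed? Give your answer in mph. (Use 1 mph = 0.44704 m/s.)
Convert to SI: F = 2480.0 N
P = Fv ⇒ v = P/F = 110000 W/2480.0 N = 44.3548 m/s = 99.22 mph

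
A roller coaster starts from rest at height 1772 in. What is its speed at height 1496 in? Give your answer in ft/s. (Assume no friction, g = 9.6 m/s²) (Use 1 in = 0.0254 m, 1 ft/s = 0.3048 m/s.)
Convert to SI: h₁−h₂ = 7.0104 m
mgh₁ = mgh₂ + ½mv² ⇒ v = √(2g(h₁−h₂)) = √(2·9.6·7.0104) = 11.6017 m/s = 38.06 ft/s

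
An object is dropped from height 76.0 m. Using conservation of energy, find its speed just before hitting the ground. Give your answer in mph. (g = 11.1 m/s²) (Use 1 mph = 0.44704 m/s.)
mgh = ½mv² ⇒ v = √(2gh) = √(2·11.1·76.0) = 41.0755 m/s = 91.88 mph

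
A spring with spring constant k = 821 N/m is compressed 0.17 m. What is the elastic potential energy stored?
PE = ½kx² = ½(821)(0.17)² = 11.86 J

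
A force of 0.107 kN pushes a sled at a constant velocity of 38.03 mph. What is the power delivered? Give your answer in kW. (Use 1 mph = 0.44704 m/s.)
Convert to SI: F = 107.0 N, v = 17.0009 m/s
P = Fv = (107.0)(17.0009) = 1819.1 W = 1.819 kW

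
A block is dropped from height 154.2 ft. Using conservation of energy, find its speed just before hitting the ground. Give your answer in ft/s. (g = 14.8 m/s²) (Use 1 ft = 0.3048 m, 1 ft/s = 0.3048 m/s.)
Convert to SI: h = 47.0002 m
mgh = ½mv² ⇒ v = √(2gh) = √(2·14.8·47.0002) = 37.2989 m/s = 122.4 ft/s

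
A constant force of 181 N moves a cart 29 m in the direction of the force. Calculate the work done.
W = F·d = (181)(29) = 5249 J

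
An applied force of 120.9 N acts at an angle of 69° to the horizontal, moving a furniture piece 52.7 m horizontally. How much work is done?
W = F·d·cosθ = (120.9)(52.7)cos(69°) = 2283 J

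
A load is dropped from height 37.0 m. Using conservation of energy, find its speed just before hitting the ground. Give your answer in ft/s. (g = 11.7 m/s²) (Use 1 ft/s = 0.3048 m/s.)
mgh = ½mv² ⇒ v = √(2gh) = √(2·11.7·37.0) = 29.4245 m/s = 96.54 ft/s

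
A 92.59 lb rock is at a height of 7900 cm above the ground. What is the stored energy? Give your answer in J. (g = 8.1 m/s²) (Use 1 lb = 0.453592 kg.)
Convert to SI: m = 41.9981 kg, h = 79.0 m
PE = mgh = (41.9981)(8.1)(79.0) = 26870 J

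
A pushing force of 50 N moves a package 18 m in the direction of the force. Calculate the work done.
W = F·d = (50)(18) = 900.0 J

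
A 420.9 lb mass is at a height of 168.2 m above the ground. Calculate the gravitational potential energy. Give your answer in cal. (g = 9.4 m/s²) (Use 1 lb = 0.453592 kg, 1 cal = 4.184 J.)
Convert to SI: m = 190.917 kg, h = 168.2 m
PE = mgh = (190.917)(9.4)(168.2) = 301855 J = 72150 cal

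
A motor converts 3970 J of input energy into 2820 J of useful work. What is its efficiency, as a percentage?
η = W_out/W_in = 2820/3970 = 71.03%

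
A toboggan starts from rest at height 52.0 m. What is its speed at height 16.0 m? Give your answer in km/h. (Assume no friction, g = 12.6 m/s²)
mgh₁ = mgh₂ + ½mv² ⇒ v = √(2g(h₁−h₂)) = √(2·12.6·36.0) = 30.1198 m/s = 108.4 km/h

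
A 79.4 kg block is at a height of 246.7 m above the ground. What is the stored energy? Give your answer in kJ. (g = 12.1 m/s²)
PE = mgh = (79.4)(12.1)(246.7) = 237015 J = 237.0 kJ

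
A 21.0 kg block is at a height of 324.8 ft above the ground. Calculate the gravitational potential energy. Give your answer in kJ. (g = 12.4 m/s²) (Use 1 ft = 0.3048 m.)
Convert to SI: m = 21.0 kg, h = 98.999 m
PE = mgh = (21.0)(12.4)(98.999) = 25779.4 J = 25.78 kJ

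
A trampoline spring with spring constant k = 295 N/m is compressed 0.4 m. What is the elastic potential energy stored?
PE = ½kx² = ½(295)(0.4)² = 23.6 J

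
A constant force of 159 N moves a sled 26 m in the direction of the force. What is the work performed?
W = F·d = (159)(26) = 4134 J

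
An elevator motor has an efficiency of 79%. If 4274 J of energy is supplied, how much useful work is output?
W_out = η·W_in = 0.79·4274 = 3376.46 J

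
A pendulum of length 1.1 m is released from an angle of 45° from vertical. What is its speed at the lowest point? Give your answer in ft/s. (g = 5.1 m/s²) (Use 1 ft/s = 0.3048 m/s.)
h = L(1 − cosθ) = 1.1(1 − cos45°) = 0.322183 m
v = √(2gh) = √(2·5.1·0.322183) = 1.8128 m/s = 5.948 ft/s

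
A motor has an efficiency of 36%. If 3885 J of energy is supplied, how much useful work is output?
W_out = η·W_in = 0.36·3885 = 1398.6 J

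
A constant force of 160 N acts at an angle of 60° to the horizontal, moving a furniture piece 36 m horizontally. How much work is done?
W = F·d·cosθ = (160)(36)cos(60°) = 2880 J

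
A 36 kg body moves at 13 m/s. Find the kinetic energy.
KE = ½mv² = ½(36)(13)² = 3042.0 J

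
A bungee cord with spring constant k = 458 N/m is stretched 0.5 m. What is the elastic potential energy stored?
PE = ½kx² = ½(458)(0.5)² = 57.25 J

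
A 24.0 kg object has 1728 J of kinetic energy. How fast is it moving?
v = √(2·KE/m) = √(2·1728/24.0) = 12.0 m/s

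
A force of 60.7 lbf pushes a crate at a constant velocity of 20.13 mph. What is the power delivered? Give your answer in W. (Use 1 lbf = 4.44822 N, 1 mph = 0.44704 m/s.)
Convert to SI: F = 270.007 N, v = 8.99892 m/s
P = Fv = (270.007)(8.99892) = 2430 W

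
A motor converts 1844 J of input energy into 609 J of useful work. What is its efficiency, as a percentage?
η = W_out/W_in = 609/1844 = 33.03%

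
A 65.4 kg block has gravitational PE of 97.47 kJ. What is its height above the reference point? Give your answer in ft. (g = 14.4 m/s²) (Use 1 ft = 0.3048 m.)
Convert to SI: m = 65.4 kg, PE = 97470.0 J
h = PE/(mg) = 97470.0/(65.4·14.4) = 103.498 m = 339.6 ft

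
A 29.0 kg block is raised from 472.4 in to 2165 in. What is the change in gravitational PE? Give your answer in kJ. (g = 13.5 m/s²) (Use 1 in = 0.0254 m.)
Convert to SI: m = 29.0 kg, Δh = 42.992 m
ΔPE = mgΔh = (29.0)(13.5)(42.992) = 16831.4 J = 16.83 kJ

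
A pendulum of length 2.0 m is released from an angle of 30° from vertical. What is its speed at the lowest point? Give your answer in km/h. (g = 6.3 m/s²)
h = L(1 − cosθ) = 2.0(1 − cos30°) = 0.267949 m
v = √(2gh) = √(2·6.3·0.267949) = 1.83743 m/s = 6.615 km/h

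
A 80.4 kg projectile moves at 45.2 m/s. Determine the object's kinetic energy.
KE = ½mv² = ½(80.4)(45.2)² = 82130 J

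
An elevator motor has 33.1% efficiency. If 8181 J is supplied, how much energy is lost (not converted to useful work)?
W_lost = W_in(1 − η) = 8181·(1 − 0.331) = 5473 J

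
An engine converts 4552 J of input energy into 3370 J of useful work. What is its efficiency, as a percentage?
η = W_out/W_in = 3370/4552 = 74.03%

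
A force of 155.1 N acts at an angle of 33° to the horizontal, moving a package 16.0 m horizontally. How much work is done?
W = F·d·cosθ = (155.1)(16.0)cos(33°) = 2081 J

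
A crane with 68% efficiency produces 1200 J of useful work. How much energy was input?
W_in = W_out/η = 1200/0.68 = 1765 J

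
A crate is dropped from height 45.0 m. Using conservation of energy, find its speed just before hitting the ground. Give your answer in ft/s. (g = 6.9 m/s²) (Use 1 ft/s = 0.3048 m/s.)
mgh = ½mv² ⇒ v = √(2gh) = √(2·6.9·45.0) = 24.9199 m/s = 81.76 ft/s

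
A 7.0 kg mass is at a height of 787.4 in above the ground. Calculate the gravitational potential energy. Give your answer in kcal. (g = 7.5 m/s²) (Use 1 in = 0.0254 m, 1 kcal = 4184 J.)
Convert to SI: m = 7.0 kg, h = 20.0 m
PE = mgh = (7.0)(7.5)(20.0) = 1050.0 J = 0.251 kcal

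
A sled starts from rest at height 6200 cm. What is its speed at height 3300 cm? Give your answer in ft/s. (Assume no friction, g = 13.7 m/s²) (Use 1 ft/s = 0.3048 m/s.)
Convert to SI: h₁−h₂ = 29.0 m
mgh₁ = mgh₂ + ½mv² ⇒ v = √(2g(h₁−h₂)) = √(2·13.7·29.0) = 28.1887 m/s = 92.48 ft/s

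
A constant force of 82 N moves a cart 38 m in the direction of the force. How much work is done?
W = F·d = (82)(38) = 3116 J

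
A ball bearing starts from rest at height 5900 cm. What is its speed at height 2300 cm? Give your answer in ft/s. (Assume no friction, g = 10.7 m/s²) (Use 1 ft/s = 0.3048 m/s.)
Convert to SI: h₁−h₂ = 36.0 m
mgh₁ = mgh₂ + ½mv² ⇒ v = √(2g(h₁−h₂)) = √(2·10.7·36.0) = 27.7561 m/s = 91.06 ft/s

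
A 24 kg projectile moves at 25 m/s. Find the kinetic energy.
KE = ½mv² = ½(24)(25)² = 7500.0 J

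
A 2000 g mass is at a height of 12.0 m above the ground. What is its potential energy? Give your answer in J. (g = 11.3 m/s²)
Convert to SI: m = 2.0 kg, h = 12.0 m
PE = mgh = (2.0)(11.3)(12.0) = 271.2 J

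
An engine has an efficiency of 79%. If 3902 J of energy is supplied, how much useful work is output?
W_out = η·W_in = 0.79·3902 = 3082.58 J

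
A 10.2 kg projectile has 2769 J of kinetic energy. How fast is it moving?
v = √(2·KE/m) = √(2·2769/10.2) = 23.3 m/s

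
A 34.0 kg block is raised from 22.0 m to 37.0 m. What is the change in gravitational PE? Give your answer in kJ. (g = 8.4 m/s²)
ΔPE = mgΔh = (34.0)(8.4)(15.0) = 4284.0 J = 4.284 kJ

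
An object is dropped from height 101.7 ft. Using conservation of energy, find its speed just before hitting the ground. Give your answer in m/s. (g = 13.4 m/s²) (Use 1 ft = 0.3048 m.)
Convert to SI: h = 30.9982 m
mgh = ½mv² ⇒ v = √(2gh) = √(2·13.4·30.9982) = 28.82 m/s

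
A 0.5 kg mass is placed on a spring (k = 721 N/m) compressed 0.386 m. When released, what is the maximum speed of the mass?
½kx² = ½mv² ⇒ v = x√(k/m) = (0.386)√(721/0.5) = 14.66 m/s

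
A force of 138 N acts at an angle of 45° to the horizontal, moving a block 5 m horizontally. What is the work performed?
W = F·d·cosθ = (138)(5)cos(45°) = 487.9 J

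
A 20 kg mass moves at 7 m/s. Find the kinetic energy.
KE = ½mv² = ½(20)(7)² = 490.0 J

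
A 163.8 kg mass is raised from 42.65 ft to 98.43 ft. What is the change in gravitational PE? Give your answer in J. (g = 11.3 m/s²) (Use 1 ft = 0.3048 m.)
Convert to SI: m = 163.8 kg, Δh = 17.0017 m
ΔPE = mgΔh = (163.8)(11.3)(17.0017) = 31470 J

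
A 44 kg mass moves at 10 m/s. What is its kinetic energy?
KE = ½mv² = ½(44)(10)² = 2200.0 J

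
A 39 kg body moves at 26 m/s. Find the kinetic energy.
KE = ½mv² = ½(39)(26)² = 13182.0 J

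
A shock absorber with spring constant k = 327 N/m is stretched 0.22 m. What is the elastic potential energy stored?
PE = ½kx² = ½(327)(0.22)² = 7.913 J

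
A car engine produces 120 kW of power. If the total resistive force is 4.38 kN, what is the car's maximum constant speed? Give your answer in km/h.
Convert to SI: F = 4380.0 N
P = Fv ⇒ v = P/F = 120000 W/4380.0 N = 27.3973 m/s = 98.63 km/h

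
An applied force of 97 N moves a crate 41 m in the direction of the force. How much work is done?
W = F·d = (97)(41) = 3977 J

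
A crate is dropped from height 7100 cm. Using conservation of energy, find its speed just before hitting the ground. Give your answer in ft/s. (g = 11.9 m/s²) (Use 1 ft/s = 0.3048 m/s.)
Convert to SI: h = 71.0 m
mgh = ½mv² ⇒ v = √(2gh) = √(2·11.9·71.0) = 41.1072 m/s = 134.9 ft/s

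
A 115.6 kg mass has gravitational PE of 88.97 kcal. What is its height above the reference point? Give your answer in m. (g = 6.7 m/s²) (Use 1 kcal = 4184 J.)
Convert to SI: m = 115.6 kg, PE = 372250 J
h = PE/(mg) = 372250/(115.6·6.7) = 480.6 m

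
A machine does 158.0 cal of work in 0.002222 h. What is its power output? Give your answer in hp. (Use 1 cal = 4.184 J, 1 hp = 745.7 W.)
Convert to SI: W = 661.072 J, t = 7.9992 s
P = W/t = 661.072/7.9992 = 82.6423 W = 0.1108 hp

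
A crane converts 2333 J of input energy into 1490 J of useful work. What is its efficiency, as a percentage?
η = W_out/W_in = 1490/2333 = 63.87%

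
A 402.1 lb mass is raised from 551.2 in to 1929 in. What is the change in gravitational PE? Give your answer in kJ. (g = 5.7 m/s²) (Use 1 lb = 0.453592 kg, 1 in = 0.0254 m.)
Convert to SI: m = 182.389 kg, Δh = 34.9961 m
ΔPE = mgΔh = (182.389)(5.7)(34.9961) = 36382.6 J = 36.38 kJ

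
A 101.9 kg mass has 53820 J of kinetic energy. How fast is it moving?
v = √(2·KE/m) = √(2·53820/101.9) = 32.5 m/s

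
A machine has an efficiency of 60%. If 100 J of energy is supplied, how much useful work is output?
W_out = η·W_in = 0.6·100 = 60.0 J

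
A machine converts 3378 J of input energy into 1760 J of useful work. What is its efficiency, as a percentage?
η = W_out/W_in = 1760/3378 = 52.1%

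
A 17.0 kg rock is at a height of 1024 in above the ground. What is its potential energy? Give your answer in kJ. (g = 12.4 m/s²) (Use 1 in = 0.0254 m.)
Convert to SI: m = 17.0 kg, h = 26.0096 m
PE = mgh = (17.0)(12.4)(26.0096) = 5482.82 J = 5.483 kJ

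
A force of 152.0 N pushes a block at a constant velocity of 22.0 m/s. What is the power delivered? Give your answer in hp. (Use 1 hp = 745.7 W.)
P = Fv = (152.0)(22.0) = 3344.0 W = 4.484 hp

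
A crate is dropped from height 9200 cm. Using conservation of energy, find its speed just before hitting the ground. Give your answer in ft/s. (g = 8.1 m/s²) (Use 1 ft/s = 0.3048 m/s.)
Convert to SI: h = 92.0 m
mgh = ½mv² ⇒ v = √(2gh) = √(2·8.1·92.0) = 38.6057 m/s = 126.7 ft/s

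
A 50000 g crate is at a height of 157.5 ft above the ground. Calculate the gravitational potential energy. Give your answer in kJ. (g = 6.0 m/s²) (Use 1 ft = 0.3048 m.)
Convert to SI: m = 50.0 kg, h = 48.006 m
PE = mgh = (50.0)(6.0)(48.006) = 14401.8 J = 14.4 kJ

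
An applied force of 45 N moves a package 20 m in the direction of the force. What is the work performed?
W = F·d = (45)(20) = 900.0 J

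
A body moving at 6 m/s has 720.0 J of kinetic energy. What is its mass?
m = 2·KE/v² = 2·720.0/(6)² = 40.0 kg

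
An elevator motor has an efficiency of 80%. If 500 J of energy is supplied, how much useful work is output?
W_out = η·W_in = 0.8·500 = 400.0 J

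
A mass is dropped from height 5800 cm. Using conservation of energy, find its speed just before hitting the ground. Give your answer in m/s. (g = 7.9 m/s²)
Convert to SI: h = 58.0 m
mgh = ½mv² ⇒ v = √(2gh) = √(2·7.9·58.0) = 30.27 m/s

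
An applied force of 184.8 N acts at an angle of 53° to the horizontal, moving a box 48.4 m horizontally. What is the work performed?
W = F·d·cosθ = (184.8)(48.4)cos(53°) = 5383 J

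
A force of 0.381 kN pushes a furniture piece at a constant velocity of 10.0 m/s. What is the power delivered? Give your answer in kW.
Convert to SI: F = 381.0 N, v = 10.0 m/s
P = Fv = (381.0)(10.0) = 3810.0 W = 3.81 kW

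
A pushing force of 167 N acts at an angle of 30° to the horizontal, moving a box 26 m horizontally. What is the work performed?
W = F·d·cosθ = (167)(26)cos(30°) = 3760 J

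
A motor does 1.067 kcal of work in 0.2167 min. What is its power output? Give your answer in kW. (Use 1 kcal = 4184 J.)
Convert to SI: W = 4464.33 J, t = 13.002 s
P = W/t = 4464.33/13.002 = 343.357 W = 0.3434 kW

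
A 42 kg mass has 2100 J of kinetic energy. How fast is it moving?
v = √(2·KE/m) = √(2·2100/42) = 10.0 m/s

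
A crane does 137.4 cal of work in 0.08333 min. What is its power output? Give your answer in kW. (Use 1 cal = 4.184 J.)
Convert to SI: W = 574.882 J, t = 4.9998 s
P = W/t = 574.882/4.9998 = 114.981 W = 0.115 kW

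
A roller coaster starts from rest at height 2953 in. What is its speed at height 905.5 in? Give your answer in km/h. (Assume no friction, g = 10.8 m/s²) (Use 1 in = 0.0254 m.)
Convert to SI: h₁−h₂ = 52.0065 m
mgh₁ = mgh₂ + ½mv² ⇒ v = √(2g(h₁−h₂)) = √(2·10.8·52.0065) = 33.5163 m/s = 120.7 km/h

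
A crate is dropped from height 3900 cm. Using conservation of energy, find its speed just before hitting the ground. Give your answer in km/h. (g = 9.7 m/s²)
Convert to SI: h = 39.0 m
mgh = ½mv² ⇒ v = √(2gh) = √(2·9.7·39.0) = 27.5064 m/s = 99.02 km/h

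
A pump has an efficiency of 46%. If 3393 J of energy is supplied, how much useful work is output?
W_out = η·W_in = 0.46·3393 = 1560.78 J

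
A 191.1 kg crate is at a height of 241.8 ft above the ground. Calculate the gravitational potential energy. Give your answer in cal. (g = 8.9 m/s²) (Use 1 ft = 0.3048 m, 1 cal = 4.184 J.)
Convert to SI: m = 191.1 kg, h = 73.7006 m
PE = mgh = (191.1)(8.9)(73.7006) = 125349 J = 29960 cal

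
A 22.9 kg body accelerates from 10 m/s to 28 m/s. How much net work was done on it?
W = ΔKE = ½m(v₂² − v₁²) = ½(22.9)(28² − 10²) = 7831.8 J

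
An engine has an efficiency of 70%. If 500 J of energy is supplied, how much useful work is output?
W_out = η·W_in = 0.7·500 = 350.0 J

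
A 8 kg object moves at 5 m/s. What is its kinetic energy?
KE = ½mv² = ½(8)(5)² = 100.0 J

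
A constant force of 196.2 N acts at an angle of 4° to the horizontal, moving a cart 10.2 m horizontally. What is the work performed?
W = F·d·cosθ = (196.2)(10.2)cos(4°) = 1996 J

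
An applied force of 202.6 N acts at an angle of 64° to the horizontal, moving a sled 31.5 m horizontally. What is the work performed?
W = F·d·cosθ = (202.6)(31.5)cos(64°) = 2798 J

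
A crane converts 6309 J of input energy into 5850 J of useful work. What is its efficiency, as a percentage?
η = W_out/W_in = 5850/6309 = 92.72%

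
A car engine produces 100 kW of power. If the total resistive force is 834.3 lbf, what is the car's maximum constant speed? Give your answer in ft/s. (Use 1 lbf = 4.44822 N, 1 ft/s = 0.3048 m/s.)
Convert to SI: F = 3711.15 N
P = Fv ⇒ v = P/F = 100000 W/3711.15 N = 26.9458 m/s = 88.4 ft/s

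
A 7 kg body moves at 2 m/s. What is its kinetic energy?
KE = ½mv² = ½(7)(2)² = 14.0 J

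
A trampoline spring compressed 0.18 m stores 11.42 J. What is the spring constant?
k = 2·PE/x² = 2·11.42/(0.18)² = 704.9 N/m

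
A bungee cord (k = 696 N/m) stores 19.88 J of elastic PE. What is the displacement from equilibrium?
x = √(2·PE/k) = √(2·19.88/696) = 0.239 m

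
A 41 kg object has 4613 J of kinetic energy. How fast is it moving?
v = √(2·KE/m) = √(2·4613/41) = 15.0 m/s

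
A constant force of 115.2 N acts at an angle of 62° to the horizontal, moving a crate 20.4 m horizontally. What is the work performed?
W = F·d·cosθ = (115.2)(20.4)cos(62°) = 1103 J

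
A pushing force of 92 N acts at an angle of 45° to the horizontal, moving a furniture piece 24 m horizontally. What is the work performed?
W = F·d·cosθ = (92)(24)cos(45°) = 1561 J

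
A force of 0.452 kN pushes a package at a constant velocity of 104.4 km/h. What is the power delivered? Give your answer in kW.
Convert to SI: F = 452.0 N, v = 29.0 m/s
P = Fv = (452.0)(29.0) = 13108.0 W = 13.11 kW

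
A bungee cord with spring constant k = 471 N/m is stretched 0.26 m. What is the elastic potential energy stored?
PE = ½kx² = ½(471)(0.26)² = 15.92 J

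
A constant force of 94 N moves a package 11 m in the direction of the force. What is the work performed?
W = F·d = (94)(11) = 1034 J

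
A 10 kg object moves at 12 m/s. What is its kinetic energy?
KE = ½mv² = ½(10)(12)² = 720.0 J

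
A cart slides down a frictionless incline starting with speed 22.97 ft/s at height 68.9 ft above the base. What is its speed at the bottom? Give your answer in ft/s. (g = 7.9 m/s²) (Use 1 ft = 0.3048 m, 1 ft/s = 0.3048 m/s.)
Convert to SI: v₀ = 7.00126 m/s, h = 21.0007 m
½mv₀² + mgh = ½mv² ⇒ v = √(v₀² + 2gh) = √(7.00126² + 2·7.9·21.0007) = 19.51484 m/s = 64.03 ft/s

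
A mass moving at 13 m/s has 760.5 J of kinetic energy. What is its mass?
m = 2·KE/v² = 2·760.5/(13)² = 9.0 kg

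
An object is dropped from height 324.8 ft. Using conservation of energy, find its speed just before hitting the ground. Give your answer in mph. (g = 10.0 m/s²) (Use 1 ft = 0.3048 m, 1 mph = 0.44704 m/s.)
Convert to SI: h = 98.999 m
mgh = ½mv² ⇒ v = √(2gh) = √(2·10.0·98.999) = 44.497 m/s = 99.54 mph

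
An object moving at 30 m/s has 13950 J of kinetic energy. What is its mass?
m = 2·KE/v² = 2·13950/(30)² = 31.0 kg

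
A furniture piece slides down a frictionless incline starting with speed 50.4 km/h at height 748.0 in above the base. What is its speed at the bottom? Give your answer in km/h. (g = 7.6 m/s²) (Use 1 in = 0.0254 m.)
Convert to SI: v₀ = 14.0 m/s, h = 18.9992 m
½mv₀² + mgh = ½mv² ⇒ v = √(v₀² + 2gh) = √(14.0² + 2·7.6·18.9992) = 22.0179 m/s = 79.26 km/h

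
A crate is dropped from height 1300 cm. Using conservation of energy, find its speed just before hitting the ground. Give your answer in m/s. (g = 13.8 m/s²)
Convert to SI: h = 13.0 m
mgh = ½mv² ⇒ v = √(2gh) = √(2·13.8·13.0) = 18.94 m/s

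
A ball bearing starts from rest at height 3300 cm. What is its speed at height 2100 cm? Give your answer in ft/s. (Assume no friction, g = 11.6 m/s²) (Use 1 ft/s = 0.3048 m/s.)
Convert to SI: h₁−h₂ = 12.0 m
mgh₁ = mgh₂ + ½mv² ⇒ v = √(2g(h₁−h₂)) = √(2·11.6·12.0) = 16.6853 m/s = 54.74 ft/s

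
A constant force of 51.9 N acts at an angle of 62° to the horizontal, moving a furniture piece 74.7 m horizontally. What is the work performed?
W = F·d·cosθ = (51.9)(74.7)cos(62°) = 1820 J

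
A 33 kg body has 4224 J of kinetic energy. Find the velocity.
v = √(2·KE/m) = √(2·4224/33) = 16.0 m/s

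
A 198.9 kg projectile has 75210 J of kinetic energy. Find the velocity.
v = √(2·KE/m) = √(2·75210/198.9) = 27.5 m/s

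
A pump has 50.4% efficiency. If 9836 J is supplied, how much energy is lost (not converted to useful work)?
W_lost = W_in(1 − η) = 9836·(1 − 0.504) = 4879 J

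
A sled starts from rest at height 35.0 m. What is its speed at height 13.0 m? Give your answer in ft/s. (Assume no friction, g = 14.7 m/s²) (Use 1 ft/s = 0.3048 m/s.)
mgh₁ = mgh₂ + ½mv² ⇒ v = √(2g(h₁−h₂)) = √(2·14.7·22.0) = 25.4323 m/s = 83.44 ft/s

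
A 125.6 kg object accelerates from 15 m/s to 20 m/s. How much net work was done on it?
W = ΔKE = ½m(v₂² − v₁²) = ½(125.6)(20² − 15²) = 10990.0 J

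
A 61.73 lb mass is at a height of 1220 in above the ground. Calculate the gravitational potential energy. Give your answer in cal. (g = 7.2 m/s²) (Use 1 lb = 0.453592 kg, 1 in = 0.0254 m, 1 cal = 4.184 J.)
Convert to SI: m = 28.0002 kg, h = 30.988 m
PE = mgh = (28.0002)(7.2)(30.988) = 6247.23 J = 1493 cal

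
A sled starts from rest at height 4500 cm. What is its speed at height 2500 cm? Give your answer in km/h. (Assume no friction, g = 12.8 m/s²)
Convert to SI: h₁−h₂ = 20.0 m
mgh₁ = mgh₂ + ½mv² ⇒ v = √(2g(h₁−h₂)) = √(2·12.8·20.0) = 22.6274 m/s = 81.46 km/h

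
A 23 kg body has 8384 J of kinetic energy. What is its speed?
v = √(2·KE/m) = √(2·8384/23) = 27.0 m/s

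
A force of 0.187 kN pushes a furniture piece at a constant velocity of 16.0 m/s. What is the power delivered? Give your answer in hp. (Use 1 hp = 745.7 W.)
Convert to SI: F = 187.0 N, v = 16.0 m/s
P = Fv = (187.0)(16.0) = 2992.0 W = 4.012 hp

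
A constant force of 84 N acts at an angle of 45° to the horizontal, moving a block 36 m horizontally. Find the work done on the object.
W = F·d·cosθ = (84)(36)cos(45°) = 2138 J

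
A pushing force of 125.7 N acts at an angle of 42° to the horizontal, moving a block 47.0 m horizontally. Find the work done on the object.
W = F·d·cosθ = (125.7)(47.0)cos(42°) = 4390 J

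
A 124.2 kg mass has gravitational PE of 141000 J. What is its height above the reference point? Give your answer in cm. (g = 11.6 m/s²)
h = PE/(mg) = 141000/(124.2·11.6) = 97.8677 m = 9787 cm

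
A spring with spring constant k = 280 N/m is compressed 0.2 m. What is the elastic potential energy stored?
PE = ½kx² = ½(280)(0.2)² = 5.6 J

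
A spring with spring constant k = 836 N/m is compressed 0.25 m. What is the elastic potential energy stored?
PE = ½kx² = ½(836)(0.25)² = 26.13 J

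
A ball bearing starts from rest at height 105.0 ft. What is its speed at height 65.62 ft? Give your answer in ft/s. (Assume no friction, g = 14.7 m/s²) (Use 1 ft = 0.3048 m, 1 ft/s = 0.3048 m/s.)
Convert to SI: h₁−h₂ = 12.003 m
mgh₁ = mgh₂ + ½mv² ⇒ v = √(2g(h₁−h₂)) = √(2·14.7·12.003) = 18.7853 m/s = 61.63 ft/s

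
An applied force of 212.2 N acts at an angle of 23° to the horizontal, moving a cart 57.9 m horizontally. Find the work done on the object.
W = F·d·cosθ = (212.2)(57.9)cos(23°) = 11310 J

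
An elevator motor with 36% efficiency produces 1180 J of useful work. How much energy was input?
W_in = W_out/η = 1180/0.36 = 3278 J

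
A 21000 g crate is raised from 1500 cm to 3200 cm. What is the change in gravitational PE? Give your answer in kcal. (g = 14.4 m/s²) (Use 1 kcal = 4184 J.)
Convert to SI: m = 21.0 kg, Δh = 17.0 m
ΔPE = mgΔh = (21.0)(14.4)(17.0) = 5140.8 J = 1.229 kcal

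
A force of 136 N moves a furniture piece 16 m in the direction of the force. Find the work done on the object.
W = F·d = (136)(16) = 2176 J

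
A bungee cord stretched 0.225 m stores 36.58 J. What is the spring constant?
k = 2·PE/x² = 2·36.58/(0.225)² = 1445 N/m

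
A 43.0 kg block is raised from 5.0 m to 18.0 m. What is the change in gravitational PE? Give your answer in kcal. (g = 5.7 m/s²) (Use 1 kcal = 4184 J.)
ΔPE = mgΔh = (43.0)(5.7)(13.0) = 3186.3 J = 0.7615 kcal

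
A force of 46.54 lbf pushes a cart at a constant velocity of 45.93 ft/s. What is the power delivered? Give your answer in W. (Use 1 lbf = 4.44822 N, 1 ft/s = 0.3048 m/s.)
Convert to SI: F = 207.02 N, v = 13.9995 m/s
P = Fv = (207.02)(13.9995) = 2898 W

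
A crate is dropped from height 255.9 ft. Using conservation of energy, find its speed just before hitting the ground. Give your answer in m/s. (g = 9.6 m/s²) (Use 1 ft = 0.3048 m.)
Convert to SI: h = 77.9983 m
mgh = ½mv² ⇒ v = √(2gh) = √(2·9.6·77.9983) = 38.7 m/s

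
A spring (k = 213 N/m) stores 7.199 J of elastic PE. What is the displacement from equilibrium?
x = √(2·PE/k) = √(2·7.199/213) = 0.26 m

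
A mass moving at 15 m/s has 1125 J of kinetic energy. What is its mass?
m = 2·KE/v² = 2·1125/(15)² = 10.0 kg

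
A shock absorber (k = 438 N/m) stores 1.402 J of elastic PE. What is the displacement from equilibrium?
x = √(2·PE/k) = √(2·1.402/438) = 0.08001 m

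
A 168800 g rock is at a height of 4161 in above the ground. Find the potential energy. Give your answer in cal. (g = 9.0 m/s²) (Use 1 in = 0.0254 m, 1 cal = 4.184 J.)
Convert to SI: m = 168.8 kg, h = 105.689 m
PE = mgh = (168.8)(9.0)(105.689) = 160563 J = 38380 cal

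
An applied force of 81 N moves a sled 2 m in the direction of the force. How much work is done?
W = F·d = (81)(2) = 162.0 J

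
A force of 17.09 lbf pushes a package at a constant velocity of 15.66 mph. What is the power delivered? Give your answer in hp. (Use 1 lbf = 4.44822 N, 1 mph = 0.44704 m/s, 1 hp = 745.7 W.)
Convert to SI: F = 76.0201 N, v = 7.00065 m/s
P = Fv = (76.0201)(7.00065) = 532.19 W = 0.7137 hp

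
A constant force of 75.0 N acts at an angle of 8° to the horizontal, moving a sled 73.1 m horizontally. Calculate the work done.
W = F·d·cosθ = (75.0)(73.1)cos(8°) = 5429 J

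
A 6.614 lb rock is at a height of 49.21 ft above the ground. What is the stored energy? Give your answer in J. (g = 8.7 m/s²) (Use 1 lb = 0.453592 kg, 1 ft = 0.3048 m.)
Convert to SI: m = 3.00006 kg, h = 14.9992 m
PE = mgh = (3.00006)(8.7)(14.9992) = 391.5 J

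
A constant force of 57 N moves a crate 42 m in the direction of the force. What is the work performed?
W = F·d = (57)(42) = 2394 J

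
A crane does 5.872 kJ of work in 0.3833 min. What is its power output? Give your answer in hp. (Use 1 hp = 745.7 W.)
Convert to SI: W = 5872.0 J, t = 22.998 s
P = W/t = 5872.0/22.998 = 255.327 W = 0.3424 hp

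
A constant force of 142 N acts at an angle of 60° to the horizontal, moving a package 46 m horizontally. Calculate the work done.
W = F·d·cosθ = (142)(46)cos(60°) = 3266 J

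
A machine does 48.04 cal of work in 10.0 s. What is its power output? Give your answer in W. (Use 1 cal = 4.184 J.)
Convert to SI: W = 200.999 J, t = 10.0 s
P = W/t = 200.999/10.0 = 20.1 W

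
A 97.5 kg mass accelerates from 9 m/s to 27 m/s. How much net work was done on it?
W = ΔKE = ½m(v₂² − v₁²) = ½(97.5)(27² − 9²) = 31590.0 J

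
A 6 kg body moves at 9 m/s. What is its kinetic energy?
KE = ½mv² = ½(6)(9)² = 243.0 J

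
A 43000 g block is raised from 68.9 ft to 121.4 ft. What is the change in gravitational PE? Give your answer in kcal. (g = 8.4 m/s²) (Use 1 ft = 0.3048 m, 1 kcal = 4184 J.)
Convert to SI: m = 43.0 kg, Δh = 16.002 m
ΔPE = mgΔh = (43.0)(8.4)(16.002) = 5779.92 J = 1.381 kcal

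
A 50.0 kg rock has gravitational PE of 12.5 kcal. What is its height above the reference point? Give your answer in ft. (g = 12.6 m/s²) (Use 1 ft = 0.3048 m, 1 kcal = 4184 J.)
Convert to SI: m = 50.0 kg, PE = 52300.0 J
h = PE/(mg) = 52300.0/(50.0·12.6) = 83.0159 m = 272.4 ft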